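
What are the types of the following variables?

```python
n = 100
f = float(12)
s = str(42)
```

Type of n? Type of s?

n is int; s is str

int, str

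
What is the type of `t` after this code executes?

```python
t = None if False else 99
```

Ternary: condition is False, else branch (99) taken → int

int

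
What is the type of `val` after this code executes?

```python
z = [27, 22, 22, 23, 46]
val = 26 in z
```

'in' operator returns bool

bool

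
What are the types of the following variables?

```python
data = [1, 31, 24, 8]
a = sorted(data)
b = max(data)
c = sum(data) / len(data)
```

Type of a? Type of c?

sorted() returns list; int / int returns float

list, float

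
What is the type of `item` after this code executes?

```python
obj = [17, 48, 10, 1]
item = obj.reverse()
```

list.reverse() returns None

NoneType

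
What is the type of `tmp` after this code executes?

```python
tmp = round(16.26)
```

round() with no ndigits arg returns int

int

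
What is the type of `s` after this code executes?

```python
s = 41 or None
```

'or' returns first truthy value (41, int)

int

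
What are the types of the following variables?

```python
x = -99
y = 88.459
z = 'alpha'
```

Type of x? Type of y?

x is int; y is float

int, float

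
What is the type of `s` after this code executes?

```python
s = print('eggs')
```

print() returns None

NoneType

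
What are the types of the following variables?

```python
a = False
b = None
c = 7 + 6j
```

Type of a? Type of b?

a is bool; b is NoneType

bool, NoneType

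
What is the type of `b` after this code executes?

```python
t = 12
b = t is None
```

'is' comparison returns bool

bool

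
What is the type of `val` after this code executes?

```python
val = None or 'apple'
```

'or' with None returns the other value ('apple', str)

str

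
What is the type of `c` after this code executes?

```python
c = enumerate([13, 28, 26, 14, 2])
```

enumerate() returns an enumerate iterator object

enumerate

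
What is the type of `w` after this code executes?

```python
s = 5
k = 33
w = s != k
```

Comparison operators return bool

bool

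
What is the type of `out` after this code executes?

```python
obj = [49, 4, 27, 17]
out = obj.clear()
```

list.clear() returns None

NoneType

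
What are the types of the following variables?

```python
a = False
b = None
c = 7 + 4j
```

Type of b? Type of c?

b is NoneType; c is complex

NoneType, complex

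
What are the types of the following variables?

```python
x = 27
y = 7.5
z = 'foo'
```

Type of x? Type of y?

x is int; y is float

int, float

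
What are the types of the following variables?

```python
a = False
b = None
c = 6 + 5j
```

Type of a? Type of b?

a is bool; b is NoneType

bool, NoneType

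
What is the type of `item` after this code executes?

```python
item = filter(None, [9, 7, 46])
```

filter() returns a filter iterator object

filter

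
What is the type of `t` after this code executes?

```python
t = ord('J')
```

ord() returns int (Unicode code point)

int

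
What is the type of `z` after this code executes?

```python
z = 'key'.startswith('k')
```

str.startswith() returns bool

bool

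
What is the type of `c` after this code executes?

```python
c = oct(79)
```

oct() returns str representation

str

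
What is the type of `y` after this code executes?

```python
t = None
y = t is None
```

'is' comparison returns bool

bool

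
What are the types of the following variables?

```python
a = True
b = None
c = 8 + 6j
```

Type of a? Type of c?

a is bool; c is complex

bool, complex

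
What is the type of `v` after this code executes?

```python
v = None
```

None has type NoneType

NoneType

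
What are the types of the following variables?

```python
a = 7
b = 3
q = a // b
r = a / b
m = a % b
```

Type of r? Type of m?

int / int returns float; int % int returns int

float, int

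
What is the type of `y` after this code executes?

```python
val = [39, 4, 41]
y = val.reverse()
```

list.reverse() returns None

NoneType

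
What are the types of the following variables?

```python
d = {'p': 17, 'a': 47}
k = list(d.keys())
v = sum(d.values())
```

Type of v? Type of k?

sum of int values returns int; list(...) returns list

int, list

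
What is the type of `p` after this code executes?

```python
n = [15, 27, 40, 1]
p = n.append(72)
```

list.append() returns None (mutates in place)

NoneType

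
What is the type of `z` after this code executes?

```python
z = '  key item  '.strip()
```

str.strip() returns str

str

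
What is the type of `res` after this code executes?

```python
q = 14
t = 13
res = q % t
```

int % int returns int (14 % 13 = 1)

int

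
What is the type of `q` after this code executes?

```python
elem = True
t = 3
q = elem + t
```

bool + int returns int (True is 1, so 1 + 3 = 4)

int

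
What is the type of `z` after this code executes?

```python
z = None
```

None has type NoneType

NoneType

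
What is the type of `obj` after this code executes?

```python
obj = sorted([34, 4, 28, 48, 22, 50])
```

sorted() always returns list

list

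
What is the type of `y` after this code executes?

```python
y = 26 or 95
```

'or' returns the first truthy value (26, which is int)

int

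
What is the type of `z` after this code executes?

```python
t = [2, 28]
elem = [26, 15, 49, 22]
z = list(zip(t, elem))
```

list(zip(...)) returns a list of tuples

list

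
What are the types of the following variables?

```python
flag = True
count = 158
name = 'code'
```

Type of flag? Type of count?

flag is bool; count is int

bool, int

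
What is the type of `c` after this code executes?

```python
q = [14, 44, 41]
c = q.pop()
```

list.pop() returns the popped element (int here)

int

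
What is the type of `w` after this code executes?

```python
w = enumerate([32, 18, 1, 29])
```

enumerate() returns an enumerate iterator object

enumerate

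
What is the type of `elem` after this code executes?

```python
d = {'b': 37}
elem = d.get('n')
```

dict.get() returns None when key 'n' is not found and no default given

NoneType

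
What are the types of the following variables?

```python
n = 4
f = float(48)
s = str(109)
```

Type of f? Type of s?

f is float; s is str

float, str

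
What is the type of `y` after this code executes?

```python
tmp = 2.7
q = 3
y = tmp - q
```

float - int returns float (2.7 - 3 = -0.3)

float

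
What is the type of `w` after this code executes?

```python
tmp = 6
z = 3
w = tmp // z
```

int // int returns int (6 // 3 = 2)

int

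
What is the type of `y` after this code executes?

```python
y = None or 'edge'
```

'or' with None returns the other value ('edge', str)

str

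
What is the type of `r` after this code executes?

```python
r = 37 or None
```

'or' returns first truthy value (37, int)

int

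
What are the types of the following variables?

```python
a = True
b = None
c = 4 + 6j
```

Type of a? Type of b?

a is bool; b is NoneType

bool, NoneType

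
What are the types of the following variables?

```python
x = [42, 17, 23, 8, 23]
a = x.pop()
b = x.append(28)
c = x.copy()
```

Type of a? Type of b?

list.pop() returns the element (int); list.append() returns None

int, NoneType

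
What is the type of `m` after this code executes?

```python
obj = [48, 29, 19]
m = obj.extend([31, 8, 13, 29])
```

list.extend() returns None

NoneType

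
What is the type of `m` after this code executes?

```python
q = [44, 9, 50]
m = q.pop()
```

list.pop() returns the popped element (int here)

int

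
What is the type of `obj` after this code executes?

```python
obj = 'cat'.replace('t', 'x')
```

str.replace() returns str

str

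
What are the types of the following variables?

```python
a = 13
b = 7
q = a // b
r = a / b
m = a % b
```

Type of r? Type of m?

int / int returns float; int % int returns int

float, int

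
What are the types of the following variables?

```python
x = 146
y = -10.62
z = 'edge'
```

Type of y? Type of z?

y is float; z is str

float, str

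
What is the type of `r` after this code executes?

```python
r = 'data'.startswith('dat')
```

str.startswith() returns bool

bool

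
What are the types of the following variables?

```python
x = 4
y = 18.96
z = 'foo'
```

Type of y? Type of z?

y is float; z is str

float, str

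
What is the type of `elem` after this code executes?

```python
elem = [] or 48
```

'or' returns first truthy value (48, which is int)

int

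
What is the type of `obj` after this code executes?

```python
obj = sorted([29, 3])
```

sorted() always returns list

list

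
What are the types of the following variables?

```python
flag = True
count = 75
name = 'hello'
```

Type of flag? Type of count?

flag is bool; count is int

bool, int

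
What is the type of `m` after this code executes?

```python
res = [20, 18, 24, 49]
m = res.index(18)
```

list.index() returns int

int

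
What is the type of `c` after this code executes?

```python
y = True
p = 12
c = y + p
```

bool + int returns int (True is 1, so 1 + 12 = 13)

int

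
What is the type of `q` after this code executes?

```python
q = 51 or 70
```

'or' returns the first truthy value (51, which is int)

int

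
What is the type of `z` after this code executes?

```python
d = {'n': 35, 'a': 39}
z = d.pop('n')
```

dict.pop() returns the value (int)

int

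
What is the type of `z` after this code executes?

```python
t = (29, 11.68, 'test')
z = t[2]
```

Index 2 of tuple is 'test' which is str

str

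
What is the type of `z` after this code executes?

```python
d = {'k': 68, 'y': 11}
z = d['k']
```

Accessing dict[str, int] with key 'k' returns int value 68

int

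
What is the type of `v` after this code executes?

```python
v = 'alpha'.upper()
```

str.upper() returns str

str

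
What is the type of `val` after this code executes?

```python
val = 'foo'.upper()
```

str.upper() returns str

str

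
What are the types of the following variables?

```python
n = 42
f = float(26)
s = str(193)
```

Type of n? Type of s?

n is int; s is str

int, str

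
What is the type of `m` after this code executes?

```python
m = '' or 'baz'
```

'or' returns first truthy value ('baz', which is str)

str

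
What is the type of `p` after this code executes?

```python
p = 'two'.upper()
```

str.upper() returns str

str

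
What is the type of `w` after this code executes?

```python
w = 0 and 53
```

'and' returns the first falsy value (0, which is int)

int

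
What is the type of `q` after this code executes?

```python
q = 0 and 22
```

'and' returns the first falsy value (0, which is int)

int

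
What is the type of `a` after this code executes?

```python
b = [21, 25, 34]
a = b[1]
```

Indexing a list of ints returns int (b[1] = 25)

int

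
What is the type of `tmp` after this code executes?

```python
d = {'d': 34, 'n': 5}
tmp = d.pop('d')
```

dict.pop() returns the value (int)

int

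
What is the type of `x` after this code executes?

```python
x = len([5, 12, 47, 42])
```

len() always returns int

int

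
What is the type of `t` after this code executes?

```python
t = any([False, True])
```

any() returns bool

bool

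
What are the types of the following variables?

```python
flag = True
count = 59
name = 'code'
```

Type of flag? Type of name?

flag is bool; name is str

bool, str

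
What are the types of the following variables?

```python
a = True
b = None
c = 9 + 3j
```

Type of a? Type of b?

a is bool; b is NoneType

bool, NoneType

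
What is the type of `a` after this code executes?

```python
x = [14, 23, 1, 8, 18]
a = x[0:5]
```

Slicing a list always returns a list

list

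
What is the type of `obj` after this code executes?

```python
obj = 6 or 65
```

'or' returns the first truthy value (6, which is int)

int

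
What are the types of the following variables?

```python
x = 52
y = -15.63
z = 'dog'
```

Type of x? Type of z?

x is int; z is str

int, str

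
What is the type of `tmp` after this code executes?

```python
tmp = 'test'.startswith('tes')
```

str.startswith() returns bool

bool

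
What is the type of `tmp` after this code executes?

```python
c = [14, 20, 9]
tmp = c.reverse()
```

list.reverse() returns None

NoneType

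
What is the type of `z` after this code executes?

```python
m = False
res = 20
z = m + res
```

bool + int returns int (False is 0, so 0 + 20 = 20)

int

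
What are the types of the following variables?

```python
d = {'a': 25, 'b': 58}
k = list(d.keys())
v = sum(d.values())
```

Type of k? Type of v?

list(...) returns list; sum of int values returns int

list, int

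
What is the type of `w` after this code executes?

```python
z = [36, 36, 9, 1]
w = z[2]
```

Indexing a list of ints returns int (z[2] = 9)

int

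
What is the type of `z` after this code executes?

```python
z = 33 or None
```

'or' returns first truthy value (33, int)

int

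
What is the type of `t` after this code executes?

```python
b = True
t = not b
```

'not' always returns bool

bool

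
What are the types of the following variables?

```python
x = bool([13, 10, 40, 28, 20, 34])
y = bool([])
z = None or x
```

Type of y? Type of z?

bool() returns bool; None or <bool> returns the bool

bool, bool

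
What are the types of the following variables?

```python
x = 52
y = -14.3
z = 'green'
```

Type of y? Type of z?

y is float; z is str

float, str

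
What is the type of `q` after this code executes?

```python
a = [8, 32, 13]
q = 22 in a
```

'in' operator returns bool

bool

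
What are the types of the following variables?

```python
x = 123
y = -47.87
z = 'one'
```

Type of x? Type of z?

x is int; z is str

int, str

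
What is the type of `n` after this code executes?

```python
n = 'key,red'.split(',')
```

str.split() returns list

list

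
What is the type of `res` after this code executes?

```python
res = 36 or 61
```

'or' returns the first truthy value (36, which is int)

int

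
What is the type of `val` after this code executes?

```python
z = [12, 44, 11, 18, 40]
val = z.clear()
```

list.clear() returns None

NoneType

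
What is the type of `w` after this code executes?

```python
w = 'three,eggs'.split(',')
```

str.split() returns list

list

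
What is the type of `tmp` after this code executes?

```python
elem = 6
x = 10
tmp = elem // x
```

int // int returns int (6 // 10 = 0)

int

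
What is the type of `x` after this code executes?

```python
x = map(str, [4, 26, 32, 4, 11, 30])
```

map() returns a map iterator object

map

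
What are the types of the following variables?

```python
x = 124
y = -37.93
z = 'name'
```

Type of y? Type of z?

y is float; z is str

float, str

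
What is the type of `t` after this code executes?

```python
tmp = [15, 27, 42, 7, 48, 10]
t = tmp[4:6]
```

Slicing a list always returns a list

list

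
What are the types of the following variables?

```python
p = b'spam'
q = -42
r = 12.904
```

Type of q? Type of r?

q is int; r is float

int, float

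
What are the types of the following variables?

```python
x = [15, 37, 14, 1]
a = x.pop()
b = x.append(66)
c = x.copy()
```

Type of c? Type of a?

list.copy() returns list; list.pop() returns the element (int)

list, int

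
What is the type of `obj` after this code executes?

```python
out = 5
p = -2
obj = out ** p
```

int ** negative int returns float

float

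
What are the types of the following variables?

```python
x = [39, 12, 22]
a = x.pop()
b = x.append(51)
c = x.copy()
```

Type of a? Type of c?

list.pop() returns the element (int); list.copy() returns list

int, list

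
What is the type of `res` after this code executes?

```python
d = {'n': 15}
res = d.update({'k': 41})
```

dict.update() returns None

NoneType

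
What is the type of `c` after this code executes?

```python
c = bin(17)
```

bin() returns str representation

str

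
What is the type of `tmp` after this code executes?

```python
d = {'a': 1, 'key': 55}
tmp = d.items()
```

dict.items() returns a dict_items view

dict_items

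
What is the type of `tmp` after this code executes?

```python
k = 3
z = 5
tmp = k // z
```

int // int returns int (3 // 5 = 0)

int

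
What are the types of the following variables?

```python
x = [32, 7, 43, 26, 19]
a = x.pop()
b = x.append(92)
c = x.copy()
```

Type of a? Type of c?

list.pop() returns the element (int); list.copy() returns list

int, list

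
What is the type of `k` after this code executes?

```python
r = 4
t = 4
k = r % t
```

int % int returns int (4 % 4 = 0)

int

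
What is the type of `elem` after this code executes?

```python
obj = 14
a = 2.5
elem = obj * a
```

int * float returns float (14 * 2.5 = 35.0)

float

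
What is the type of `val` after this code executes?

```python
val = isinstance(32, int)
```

isinstance() returns bool

bool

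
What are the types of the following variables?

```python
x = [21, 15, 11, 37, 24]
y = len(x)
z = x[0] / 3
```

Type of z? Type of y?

int / int returns float; len() returns int

float, int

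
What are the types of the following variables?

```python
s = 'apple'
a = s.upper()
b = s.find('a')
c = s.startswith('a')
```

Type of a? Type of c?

str.upper() returns str; str.startswith() returns bool

str, bool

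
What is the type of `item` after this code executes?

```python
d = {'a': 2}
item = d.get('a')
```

dict.get() returns the value (int) when key is found

int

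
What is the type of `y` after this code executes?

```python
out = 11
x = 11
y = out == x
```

Equality comparison returns bool

bool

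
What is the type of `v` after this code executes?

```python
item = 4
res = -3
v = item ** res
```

int ** negative int returns float

float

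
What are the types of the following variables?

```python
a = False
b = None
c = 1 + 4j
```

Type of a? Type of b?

a is bool; b is NoneType

bool, NoneType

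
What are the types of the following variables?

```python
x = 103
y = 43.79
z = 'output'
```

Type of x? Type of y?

x is int; y is float

int, float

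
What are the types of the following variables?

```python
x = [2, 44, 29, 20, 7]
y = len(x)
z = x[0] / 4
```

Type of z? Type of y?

int / int returns float; len() returns int

float, int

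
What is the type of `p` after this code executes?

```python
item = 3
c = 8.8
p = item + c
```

int + float returns float (3 + 8.8 = 11.8)

float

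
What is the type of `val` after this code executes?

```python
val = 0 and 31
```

'and' returns the first falsy value (0, which is int)

int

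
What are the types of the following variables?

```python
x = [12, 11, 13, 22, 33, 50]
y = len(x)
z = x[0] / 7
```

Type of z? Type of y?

int / int returns float; len() returns int

float, int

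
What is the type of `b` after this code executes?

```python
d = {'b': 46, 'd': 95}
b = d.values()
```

.values() returns a dict_values view object

dict_values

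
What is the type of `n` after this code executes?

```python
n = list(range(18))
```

list(range(...)) returns list

list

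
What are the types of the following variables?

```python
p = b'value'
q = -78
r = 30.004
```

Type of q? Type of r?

q is int; r is float

int, float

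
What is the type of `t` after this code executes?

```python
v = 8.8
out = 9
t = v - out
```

float - int returns float (8.8 - 9 = -0.2)

float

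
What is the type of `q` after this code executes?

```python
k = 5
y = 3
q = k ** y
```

int ** positive int returns int (5 ** 3 = 125)

int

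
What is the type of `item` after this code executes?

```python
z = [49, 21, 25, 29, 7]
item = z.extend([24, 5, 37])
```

list.extend() returns None

NoneType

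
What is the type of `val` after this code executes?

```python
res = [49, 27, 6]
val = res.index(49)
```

list.index() returns int

int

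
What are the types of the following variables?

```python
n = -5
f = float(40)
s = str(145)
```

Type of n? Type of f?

n is int; f is float

int, float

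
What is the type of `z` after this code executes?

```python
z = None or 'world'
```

'or' with None returns the other value ('world', str)

str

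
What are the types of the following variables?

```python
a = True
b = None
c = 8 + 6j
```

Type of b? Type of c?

b is NoneType; c is complex

NoneType, complex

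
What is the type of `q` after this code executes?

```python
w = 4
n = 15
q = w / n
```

int / int always returns float in Python 3 (4 / 15 = 0.266667)

float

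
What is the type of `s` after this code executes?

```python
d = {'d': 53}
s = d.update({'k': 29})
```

dict.update() returns None

NoneType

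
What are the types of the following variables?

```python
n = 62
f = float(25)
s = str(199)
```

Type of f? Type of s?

f is float; s is str

float, str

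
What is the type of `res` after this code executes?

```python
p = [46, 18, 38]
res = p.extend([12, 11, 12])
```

list.extend() returns None

NoneType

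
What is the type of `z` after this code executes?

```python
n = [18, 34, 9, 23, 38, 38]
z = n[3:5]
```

Slicing a list always returns a list

list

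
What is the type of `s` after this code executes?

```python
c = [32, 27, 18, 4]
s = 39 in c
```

'in' operator returns bool

bool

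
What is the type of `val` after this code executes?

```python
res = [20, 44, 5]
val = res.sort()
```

list.sort() returns None (sorts in place)

NoneType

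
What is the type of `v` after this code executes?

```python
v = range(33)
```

range() returns a range object

range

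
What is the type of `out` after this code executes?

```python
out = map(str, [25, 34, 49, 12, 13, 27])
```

map() returns a map iterator object

map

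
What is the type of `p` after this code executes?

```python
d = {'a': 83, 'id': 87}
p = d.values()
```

.values() returns a dict_values view object

dict_values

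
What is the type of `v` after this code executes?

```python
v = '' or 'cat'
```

'or' returns first truthy value ('cat', which is str)

str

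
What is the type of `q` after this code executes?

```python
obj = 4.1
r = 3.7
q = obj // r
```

float // float returns float (floor division preserves float type)

float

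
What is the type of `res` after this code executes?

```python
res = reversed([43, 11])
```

reversed() on a list returns a list_reverseiterator

list_reverseiterator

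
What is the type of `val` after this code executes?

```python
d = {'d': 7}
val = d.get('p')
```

dict.get() returns None when key 'p' is not found and no default given

NoneType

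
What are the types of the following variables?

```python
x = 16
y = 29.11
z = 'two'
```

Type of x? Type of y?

x is int; y is float

int, float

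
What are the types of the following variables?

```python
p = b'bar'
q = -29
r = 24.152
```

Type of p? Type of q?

p is bytes; q is int

bytes, int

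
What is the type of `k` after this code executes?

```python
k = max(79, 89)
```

max() of ints returns int

int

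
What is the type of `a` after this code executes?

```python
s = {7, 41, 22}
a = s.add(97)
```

set.add() returns None (mutates in place)

NoneType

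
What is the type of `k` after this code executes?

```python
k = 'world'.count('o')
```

str.count() returns int

int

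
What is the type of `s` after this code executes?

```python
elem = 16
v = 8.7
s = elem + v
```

int + float returns float (16 + 8.7 = 24.7)

float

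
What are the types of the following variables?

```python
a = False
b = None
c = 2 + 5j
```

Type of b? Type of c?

b is NoneType; c is complex

NoneType, complex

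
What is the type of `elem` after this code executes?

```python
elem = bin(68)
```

bin() returns str representation

str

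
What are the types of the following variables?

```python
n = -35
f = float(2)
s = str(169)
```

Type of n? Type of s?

n is int; s is str

int, str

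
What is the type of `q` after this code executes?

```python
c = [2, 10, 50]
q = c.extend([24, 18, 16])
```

list.extend() returns None

NoneType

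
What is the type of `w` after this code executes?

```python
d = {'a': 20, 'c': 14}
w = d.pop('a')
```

dict.pop() returns the value (int)

int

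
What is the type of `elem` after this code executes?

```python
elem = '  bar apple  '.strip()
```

str.strip() returns str

str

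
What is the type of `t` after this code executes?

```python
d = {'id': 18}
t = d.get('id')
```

dict.get() returns the value (int) when key is found

int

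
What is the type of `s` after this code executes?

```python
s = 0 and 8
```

'and' returns the first falsy value (0, which is int)

int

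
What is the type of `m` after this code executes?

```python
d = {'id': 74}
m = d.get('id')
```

dict.get() returns the value (int) when key is found

int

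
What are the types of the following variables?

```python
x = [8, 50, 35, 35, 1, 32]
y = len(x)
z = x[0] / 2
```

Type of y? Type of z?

len() returns int; int / int returns float

int, float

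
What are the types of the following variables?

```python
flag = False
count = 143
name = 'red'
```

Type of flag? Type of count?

flag is bool; count is int

bool, int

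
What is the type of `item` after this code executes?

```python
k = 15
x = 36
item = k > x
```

Comparison operators return bool

bool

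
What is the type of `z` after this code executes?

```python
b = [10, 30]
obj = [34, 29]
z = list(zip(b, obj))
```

list(zip(...)) returns a list of tuples

list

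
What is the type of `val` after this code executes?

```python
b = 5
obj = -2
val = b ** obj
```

int ** negative int returns float

float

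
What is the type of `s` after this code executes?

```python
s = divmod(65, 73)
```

divmod() returns a tuple (quotient, remainder)

tuple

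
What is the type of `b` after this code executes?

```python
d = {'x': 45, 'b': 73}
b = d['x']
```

Accessing dict[str, int] with key 'x' returns int value 45

int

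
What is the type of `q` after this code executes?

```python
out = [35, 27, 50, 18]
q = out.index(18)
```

list.index() returns int

int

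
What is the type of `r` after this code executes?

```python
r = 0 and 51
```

'and' returns the first falsy value (0, which is int)

int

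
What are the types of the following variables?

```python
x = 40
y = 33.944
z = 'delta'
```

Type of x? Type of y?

x is int; y is float

int, float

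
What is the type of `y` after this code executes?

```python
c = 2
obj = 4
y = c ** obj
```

int ** positive int returns int (2 ** 4 = 16)

int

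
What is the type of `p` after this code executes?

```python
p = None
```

None has type NoneType

NoneType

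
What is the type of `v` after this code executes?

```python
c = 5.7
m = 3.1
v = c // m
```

float // float returns float (floor division preserves float type)

float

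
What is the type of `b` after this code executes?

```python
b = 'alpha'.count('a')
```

str.count() returns int

int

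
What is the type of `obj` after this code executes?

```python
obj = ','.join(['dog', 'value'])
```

str.join() returns str

str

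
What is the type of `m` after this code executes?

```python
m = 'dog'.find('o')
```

str.find() returns int (index, or -1)

int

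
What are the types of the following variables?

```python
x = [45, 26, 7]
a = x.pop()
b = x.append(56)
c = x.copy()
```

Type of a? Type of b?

list.pop() returns the element (int); list.append() returns None

int, NoneType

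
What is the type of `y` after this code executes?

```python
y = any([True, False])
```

any() returns bool

bool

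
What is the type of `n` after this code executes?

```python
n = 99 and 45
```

'and' returns the last value when all truthy (45, which is int)

int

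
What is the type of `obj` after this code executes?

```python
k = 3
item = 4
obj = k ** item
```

int ** positive int returns int (3 ** 4 = 81)

int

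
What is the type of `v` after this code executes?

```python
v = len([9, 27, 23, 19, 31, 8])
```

len() always returns int

int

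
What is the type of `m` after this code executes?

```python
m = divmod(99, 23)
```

divmod() returns a tuple (quotient, remainder)

tuple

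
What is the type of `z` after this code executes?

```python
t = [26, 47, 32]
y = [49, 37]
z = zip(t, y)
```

zip() returns a zip iterator object

zip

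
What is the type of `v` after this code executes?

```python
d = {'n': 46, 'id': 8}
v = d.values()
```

.values() returns a dict_values view object

dict_values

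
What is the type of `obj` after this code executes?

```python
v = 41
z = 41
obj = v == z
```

Equality comparison returns bool

bool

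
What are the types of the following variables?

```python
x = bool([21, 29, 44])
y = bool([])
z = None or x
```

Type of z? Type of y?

None or <bool> returns the bool; bool() returns bool

bool, bool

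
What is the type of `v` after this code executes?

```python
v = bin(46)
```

bin() returns str representation

str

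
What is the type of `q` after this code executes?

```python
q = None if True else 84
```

Ternary: condition is True, if branch (None) taken → NoneType

NoneType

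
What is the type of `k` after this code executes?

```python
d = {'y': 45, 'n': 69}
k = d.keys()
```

.keys() returns a dict_keys view object

dict_keys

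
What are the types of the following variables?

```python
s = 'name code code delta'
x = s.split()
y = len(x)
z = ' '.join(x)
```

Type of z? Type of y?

str.join() returns str; len() returns int

str, int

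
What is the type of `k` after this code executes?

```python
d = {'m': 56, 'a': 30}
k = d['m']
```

Accessing dict[str, int] with key 'm' returns int value 56

int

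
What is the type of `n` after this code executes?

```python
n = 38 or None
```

'or' returns first truthy value (38, int)

int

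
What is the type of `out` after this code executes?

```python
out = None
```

None has type NoneType

NoneType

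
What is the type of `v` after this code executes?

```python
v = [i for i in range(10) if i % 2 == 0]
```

A list comprehension [...] produces a list

list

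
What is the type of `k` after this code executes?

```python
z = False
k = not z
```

'not' always returns bool

bool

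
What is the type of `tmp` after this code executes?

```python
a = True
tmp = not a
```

'not' always returns bool

bool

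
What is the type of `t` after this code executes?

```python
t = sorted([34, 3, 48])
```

sorted() always returns list

list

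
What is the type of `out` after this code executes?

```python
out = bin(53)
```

bin() returns str representation

str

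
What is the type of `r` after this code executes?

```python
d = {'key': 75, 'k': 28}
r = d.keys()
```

.keys() returns a dict_keys view object

dict_keys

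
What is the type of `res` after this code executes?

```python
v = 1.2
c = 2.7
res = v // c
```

float // float returns float (floor division preserves float type)

float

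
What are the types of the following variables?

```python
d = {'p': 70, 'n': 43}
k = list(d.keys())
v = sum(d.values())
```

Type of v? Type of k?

sum of int values returns int; list(...) returns list

int, list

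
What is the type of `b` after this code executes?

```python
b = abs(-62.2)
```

abs() of float returns float

float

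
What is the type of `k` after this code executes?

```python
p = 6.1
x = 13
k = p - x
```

float - int returns float (6.1 - 13 = -6.9)

float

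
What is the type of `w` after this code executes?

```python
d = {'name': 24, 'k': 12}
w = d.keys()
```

.keys() returns a dict_keys view object

dict_keys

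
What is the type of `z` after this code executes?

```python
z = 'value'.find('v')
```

str.find() returns int (index, or -1)

int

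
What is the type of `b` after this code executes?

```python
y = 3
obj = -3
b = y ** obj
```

int ** negative int returns float

float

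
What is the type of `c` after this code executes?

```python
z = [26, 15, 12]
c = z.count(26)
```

list.count() returns int

int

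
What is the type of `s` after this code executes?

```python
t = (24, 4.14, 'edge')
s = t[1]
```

Index 1 of tuple is 4.14 which is float

float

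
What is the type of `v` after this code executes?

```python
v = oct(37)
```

oct() returns str representation

str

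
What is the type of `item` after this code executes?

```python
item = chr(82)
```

chr() returns str (single character)

str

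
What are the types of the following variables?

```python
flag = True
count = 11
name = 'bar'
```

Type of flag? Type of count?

flag is bool; count is int

bool, int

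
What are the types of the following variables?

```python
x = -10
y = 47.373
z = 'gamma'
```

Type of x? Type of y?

x is int; y is float

int, float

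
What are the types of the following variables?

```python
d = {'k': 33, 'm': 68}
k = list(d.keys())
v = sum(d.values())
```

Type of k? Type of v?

list(...) returns list; sum of int values returns int

list, int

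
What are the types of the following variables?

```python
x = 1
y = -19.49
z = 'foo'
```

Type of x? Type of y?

x is int; y is float

int, float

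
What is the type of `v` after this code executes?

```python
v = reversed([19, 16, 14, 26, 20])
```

reversed() on a list returns a list_reverseiterator

list_reverseiterator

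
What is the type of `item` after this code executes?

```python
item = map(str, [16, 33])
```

map() returns a map iterator object

map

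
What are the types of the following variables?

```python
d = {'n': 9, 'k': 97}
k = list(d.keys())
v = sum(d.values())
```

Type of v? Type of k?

sum of int values returns int; list(...) returns list

int, list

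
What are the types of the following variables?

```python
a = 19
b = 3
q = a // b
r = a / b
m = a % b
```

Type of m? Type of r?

int % int returns int; int / int returns float

int, float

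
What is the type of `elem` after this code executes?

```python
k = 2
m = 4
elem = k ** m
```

int ** positive int returns int (2 ** 4 = 16)

int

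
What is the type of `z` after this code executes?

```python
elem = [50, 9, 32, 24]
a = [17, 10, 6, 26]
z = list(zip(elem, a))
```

list(zip(...)) returns a list of tuples

list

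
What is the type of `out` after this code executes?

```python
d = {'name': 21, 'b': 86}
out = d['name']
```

Accessing dict[str, int] with key 'name' returns int value 21

int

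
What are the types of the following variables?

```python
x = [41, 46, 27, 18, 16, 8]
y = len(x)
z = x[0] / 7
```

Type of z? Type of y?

int / int returns float; len() returns int

float, int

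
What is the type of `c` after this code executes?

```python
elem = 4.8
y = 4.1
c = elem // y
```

float // float returns float (floor division preserves float type)

float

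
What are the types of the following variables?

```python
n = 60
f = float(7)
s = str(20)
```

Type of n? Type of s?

n is int; s is str

int, str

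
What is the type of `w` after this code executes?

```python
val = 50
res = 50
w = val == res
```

Equality comparison returns bool

bool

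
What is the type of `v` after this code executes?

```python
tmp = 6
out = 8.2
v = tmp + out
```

int + float returns float (6 + 8.2 = 14.2)

float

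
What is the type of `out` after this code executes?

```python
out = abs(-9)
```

abs() of int returns int

int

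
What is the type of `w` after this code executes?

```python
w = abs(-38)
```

abs() of int returns int

int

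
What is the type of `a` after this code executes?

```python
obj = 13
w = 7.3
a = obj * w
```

int * float returns float (13 * 7.3 = 94.9)

float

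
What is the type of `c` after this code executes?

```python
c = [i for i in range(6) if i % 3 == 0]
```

A list comprehension [...] produces a list

list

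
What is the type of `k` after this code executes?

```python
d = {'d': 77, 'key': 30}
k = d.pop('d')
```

dict.pop() returns the value (int)

int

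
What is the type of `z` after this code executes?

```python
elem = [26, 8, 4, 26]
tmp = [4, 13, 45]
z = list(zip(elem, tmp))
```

list(zip(...)) returns a list of tuples

list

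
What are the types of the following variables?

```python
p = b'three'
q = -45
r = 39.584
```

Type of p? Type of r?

p is bytes; r is float

bytes, float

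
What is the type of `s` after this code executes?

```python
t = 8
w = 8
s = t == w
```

Equality comparison returns bool

bool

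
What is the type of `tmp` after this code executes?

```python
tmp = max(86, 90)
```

max() of ints returns int

int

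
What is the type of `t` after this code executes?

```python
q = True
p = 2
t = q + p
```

bool + int returns int (True is 1, so 1 + 2 = 3)

int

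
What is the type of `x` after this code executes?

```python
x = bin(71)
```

bin() returns str representation

str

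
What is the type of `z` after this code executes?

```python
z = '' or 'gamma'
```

'or' returns first truthy value ('gamma', which is str)

str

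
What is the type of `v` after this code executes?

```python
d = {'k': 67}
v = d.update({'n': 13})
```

dict.update() returns None

NoneType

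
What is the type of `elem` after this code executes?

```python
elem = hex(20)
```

hex() returns str representation

str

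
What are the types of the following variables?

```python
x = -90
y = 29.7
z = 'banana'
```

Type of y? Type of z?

y is float; z is str

float, str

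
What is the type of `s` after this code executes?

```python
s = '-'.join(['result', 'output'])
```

str.join() returns str

str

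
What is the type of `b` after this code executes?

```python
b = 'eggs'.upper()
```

str.upper() returns str

str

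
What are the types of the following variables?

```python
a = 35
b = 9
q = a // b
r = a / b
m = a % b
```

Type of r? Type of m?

int / int returns float; int % int returns int

float, int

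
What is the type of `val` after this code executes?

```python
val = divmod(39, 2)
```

divmod() returns a tuple (quotient, remainder)

tuple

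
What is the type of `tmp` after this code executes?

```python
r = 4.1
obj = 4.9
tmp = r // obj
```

float // float returns float (floor division preserves float type)

float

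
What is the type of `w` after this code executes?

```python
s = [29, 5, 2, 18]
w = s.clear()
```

list.clear() returns None

NoneType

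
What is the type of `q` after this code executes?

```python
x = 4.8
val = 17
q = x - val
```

float - int returns float (4.8 - 17 = -12.2)

float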